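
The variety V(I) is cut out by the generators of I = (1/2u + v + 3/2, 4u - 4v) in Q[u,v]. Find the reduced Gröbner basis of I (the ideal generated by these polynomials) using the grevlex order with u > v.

The reduced Gröbner basis is the canonical form of the ideal for this ordering.

f_1 = 1/2u + v + 3/2, LT = u.
f_2 = 4u - 4v, LT = u.

S(f_1,f_2): lcm = u. S = 3v + 3.
  reduce S modulo (f_1, f_2):
  remainder 3v + 3 ≠ 0; add g_3 = 3v + 3 to the basis.

The other S-polynomials (S(f_1,g_3), S(f_2,g_3)) all reduce to 0 modulo the current basis, so we have a Gröbner basis.
Inter-reduce: drop elements whose leading term is divisible by another's, tail-reduce, and make monic.

G = {u + 1, v + 1}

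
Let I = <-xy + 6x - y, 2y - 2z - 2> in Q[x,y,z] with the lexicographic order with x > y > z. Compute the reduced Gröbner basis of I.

G = {xz - 5x + z + 1, y - z - 1}

Buchberger's algorithm terminates because the ascending chain of leading-term ideals stabilizes.

f_1 = -xy + 6x - y, LT = xy.
f_2 = 2y - 2z - 2, LT = y.

S(f_1,f_2): lcm = xy. S = xz - 5x + y.
  leading term xz: no divisor's leading term divides it; move xz to the remainder.
  leading term x: no divisor's leading term divides it; move -5x to the remainder.
  leading term y: subtract (1/2)·f_2 from y → z + 1
  leading term z: no divisor's leading term divides it; move z to the remainder.
  leading term 1: no divisor's leading term divides it; move 1 to the remainder.
  remainder xz - 5x + z + 1 ≠ 0; add g_3 = xz - 5x + z + 1 to the basis.

S(f_1,g_3): lcm = xyz. S = 5xy - 6xz - y.
  leading term xy: subtract (-5)·f_1 from 5xy - 6xz - y → -6xz + 30x - 6y
  leading term xz: subtract (-6)·g_3 from -6xz + 30x - 6y → -6y + 6z + 6
  leading term y: subtract (-3)·f_2 from -6y + 6z + 6 → 0
  remainder 0.

S(f_2,g_3): leading monomials are coprime, so the S-polynomial reduces to 0 (Buchberger's first criterion).
Every S-polynomial of the final basis reduces to 0, so we have a Gröbner basis.
Inter-reduce: drop elements whose leading term is divisible by another's, tail-reduce, and make monic.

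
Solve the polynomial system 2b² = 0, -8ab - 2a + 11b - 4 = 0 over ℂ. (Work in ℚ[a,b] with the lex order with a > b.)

Compute a lex Gröbner basis by Buchberger's algorithm.
f_1 = 2b², LT = b².
f_2 = -8ab - 2a + 11b - 4, LT = ab.

S(f_1,f_2): lcm = ab². S = -¼ab + 11/8b² - ½b.
  reduce S modulo (f_1, f_2):
  remainder 1/16a - 27/32b + ⅛ ≠ 0; add h_3 = 1/16a - 27/32b + ⅛ to the basis.

The other S-polynomials (S(f_1,h_3), S(f_2,h_3)) all reduce to 0 modulo the current basis, so we have a Gröbner basis.
Inter-reduce: drop elements whose leading term is divisible by another's, tail-reduce, and make monic.
Reduced Gröbner basis: {a - 27/2b + 2, b²}.

The lex basis is triangular: the last element involves only b. Solving b² = 0 gives b ∈ {0}; substituting each value into the earlier elements determines the remaining variables.
  b = 0: the earlier basis element becomes a + 2 = 0, giving a = -2 — point (-2, 0).

{(-2, 0)}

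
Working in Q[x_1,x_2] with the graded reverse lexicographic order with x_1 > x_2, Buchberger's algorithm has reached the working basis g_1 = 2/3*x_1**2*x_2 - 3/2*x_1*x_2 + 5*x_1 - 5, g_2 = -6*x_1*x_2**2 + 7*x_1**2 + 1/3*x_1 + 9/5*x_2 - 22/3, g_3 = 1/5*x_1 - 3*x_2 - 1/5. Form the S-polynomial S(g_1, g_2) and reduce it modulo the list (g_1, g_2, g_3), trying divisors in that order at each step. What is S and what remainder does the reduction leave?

lcm(LM(g_1), LM(g_2)) = x_1**2*x_2**2.
S = (lcm/LT(g_1))·g_1 − (lcm/LT(g_2))·g_2 = 7/6*x_1**3 - 9/4*x_1*x_2**2 + 1/18*x_1**2 + 39/5*x_1*x_2 - 11/9*x_1 - 15/2*x_2.
Reduce S modulo (g_1, g_2, g_3) in that order:
  leading term x_1**3: subtract (35/6*x_1**2)·g_3 from 7/6*x_1**3 - 9/4*x_1*x_2**2 + 1/18*x_1**2 + 39/5*x_1*x_2 - 11/9*x_1 - 15/2*x_2 → 35/2*x_1**2*x_2 - 9/4*x_1*x_2**2 + 11/9*x_1**2 + 39/5*x_1*x_2 - 11/9*x_1 - 15/2*x_2
  leading term x_1**2*x_2: subtract (105/4)·g_1 from 35/2*x_1**2*x_2 - 9/4*x_1*x_2**2 + 11/9*x_1**2 + 39/5*x_1*x_2 - 11/9*x_1 - 15/2*x_2 → -9/4*x_1*x_2**2 + 11/9*x_1**2 + 1887/40*x_1*x_2 - 4769/36*x_1 - 15/2*x_2 + 525/4
  leading term x_1*x_2**2: subtract (3/8)·g_2 from -9/4*x_1*x_2**2 + 11/9*x_1**2 + 1887/40*x_1*x_2 - 4769/36*x_1 - 15/2*x_2 + 525/4 → -101/72*x_1**2 + 1887/40*x_1*x_2 - 9547/72*x_1 - 327/40*x_2 + 134
  leading term x_1**2: subtract (-505/72*x_1)·g_3 from -101/72*x_1**2 + 1887/40*x_1*x_2 - 9547/72*x_1 - 327/40*x_2 + 134 → 392/15*x_1*x_2 - 134*x_1 - 327/40*x_2 + 134
  leading term x_1*x_2: subtract (392/3*x_2)·g_3 from 392/15*x_1*x_2 - 134*x_1 - 327/40*x_2 + 134 → 392*x_2**2 - 134*x_1 + 431/24*x_2 + 134
  leading term x_2**2: no divisor's leading term divides it; move 392*x_2**2 to the remainder.
  leading term x_1: subtract (-670)·g_3 from -134*x_1 + 431/24*x_2 + 134 → -47809/24*x_2
  leading term x_2: no divisor's leading term divides it; move -47809/24*x_2 to the remainder.
The remainder 392*x_2**2 - 47809/24*x_2 is nonzero, so it would be added as the next basis element.

S(g_1, g_2) = 7/6*x_1**3 - 9/4*x_1*x_2**2 + 1/18*x_1**2 + 39/5*x_1*x_2 - 11/9*x_1 - 15/2*x_2; remainder on division = 392*x_2**2 - 47809/24*x_2.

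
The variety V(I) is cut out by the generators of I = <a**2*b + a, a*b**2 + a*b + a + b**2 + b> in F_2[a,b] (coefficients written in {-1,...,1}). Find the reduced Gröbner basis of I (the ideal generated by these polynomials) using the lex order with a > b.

The reduced Gröbner basis is the canonical form of the ideal for this ordering.

f_1 = a**2*b + a, LT = a**2*b.
f_2 = a*b**2 + a*b + a + b**2 + b, LT = a*b**2.

S(f_1,f_2): lcm = a**2*b**2. S = a**2*b + a**2 + a*b**2.
  leading term a**2*b: subtract (1)·f_1 from a**2*b + a**2 + a*b**2 → a**2 + a*b**2 + a
  leading term a**2: no divisor's leading term divides it; move a**2 to the remainder.
  leading term a*b**2: subtract (1)·f_2 from a*b**2 + a → a*b + b**2 + b
  leading term a*b: no divisor's leading term divides it; move a*b to the remainder.
  leading term b**2: no divisor's leading term divides it; move b**2 to the remainder.
  leading term b: no divisor's leading term divides it; move b to the remainder.
  remainder a**2 + a*b + b**2 + b ≠ 0; add g_3 = a**2 + a*b + b**2 + b to the basis.

S(f_1,g_3): lcm = a**2*b. S = a*b**2 + a + b**3 + b**2.
  leading term a*b**2: subtract (1)·f_2 from a*b**2 + a + b**3 + b**2 → a*b + b**3 + b
  leading term a*b: no divisor's leading term divides it; move a*b to the remainder.
  leading term b**3: no divisor's leading term divides it; move b**3 to the remainder.
  leading term b: no divisor's leading term divides it; move b to the remainder.
  remainder a*b + b**3 + b ≠ 0; add g_4 = a*b + b**3 + b to the basis.

S(f_2,g_3): lcm = a**2*b**2. S = a**2*b + a**2 + a*b**3 + a*b**2 + a*b + b**4 + b**3.
  leading term a**2*b: subtract (1)·f_1 from a**2*b + a**2 + a*b**3 + a*b**2 + a*b + b**4 + b**3 → a**2 + a*b**3 + a*b**2 + a*b + a + b**4 + b**3
  leading term a**2: subtract (1)·g_3 from a**2 + a*b**3 + a*b**2 + a*b + a + b**4 + b**3 → a*b**3 + a*b**2 + a + b**4 + b**3 + b**2 + b
  leading term a*b**3: subtract (b)·f_2 from a*b**3 + a*b**2 + a + b**4 + b**3 + b**2 + b → a*b + a + b**4 + b
  leading term a*b: subtract (1)·g_4 from a*b + a + b**4 + b → a + b**4 + b**3
  leading term a: no divisor's leading term divides it; move a to the remainder.
  leading term b**4: no divisor's leading term divides it; move b**4 to the remainder.
  leading term b**3: no divisor's leading term divides it; move b**3 to the remainder.
  remainder a + b**4 + b**3 ≠ 0; add g_5 = a + b**4 + b**3 to the basis.

S(f_1,g_5): lcm = a**2*b. S = a*b**5 + a*b**4 + a.
  leading term a*b**5: subtract (b**3)·f_2 from a*b**5 + a*b**4 + a → a*b**3 + a + b**5 + b**4
  leading term a*b**3: subtract (b)·f_2 from a*b**3 + a + b**5 + b**4 → a*b**2 + a*b + a + b**5 + b**4 + b**3 + b**2
  leading term a*b**2: subtract (1)·f_2 from a*b**2 + a*b + a + b**5 + b**4 + b**3 + b**2 → b**5 + b**4 + b**3 + b
  leading term b**5: no divisor's leading term divides it; move b**5 to the remainder.
  leading term b**4: no divisor's leading term divides it; move b**4 to the remainder.
  leading term b**3: no divisor's leading term divides it; move b**3 to the remainder.
  leading term b: no divisor's leading term divides it; move b to the remainder.
  remainder b**5 + b**4 + b**3 + b ≠ 0; add g_6 = b**5 + b**4 + b**3 + b to the basis.

The other S-polynomials (S(f_1,g_4), S(f_2,g_4), S(g_3,g_4), S(f_2,g_5), S(g_3,g_5), S(g_4,g_5), S(f_1,g_6), S(f_2,g_6), S(g_3,g_6), S(g_4,g_6), S(g_5,g_6)) all reduce to 0 modulo the current basis, so we have a Gröbner basis.
Inter-reduce: drop elements whose leading term is divisible by another's, tail-reduce, and make monic.

G = {a + b**4 + b**3, b**5 + b**4 + b**3 + b}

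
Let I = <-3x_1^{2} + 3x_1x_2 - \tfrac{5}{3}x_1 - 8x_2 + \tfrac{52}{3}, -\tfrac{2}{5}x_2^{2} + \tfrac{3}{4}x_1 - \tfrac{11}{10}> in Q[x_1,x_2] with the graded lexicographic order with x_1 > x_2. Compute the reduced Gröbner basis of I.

G = {x_1^{2} - x_1x_2 + \tfrac{5}{9}x_1 + \tfrac{8}{3}x_2 - \tfrac{52}{9}, x_2^{2} - \tfrac{15}{8}x_1 + \tfrac{11}{4}}

Buchberger's algorithm terminates because the ascending chain of leading-term ideals stabilizes.

f_1 = -3x_1^{2} + 3x_1x_2 - \tfrac{5}{3}x_1 - 8x_2 + \tfrac{52}{3}, LT = x_1^{2}.
f_2 = -\tfrac{2}{5}x_2^{2} + \tfrac{3}{4}x_1 - \tfrac{11}{10}, LT = x_2^{2}.

The S-polynomials (S(f_1,f_2)) all reduce to 0 modulo the current basis, so we have a Gröbner basis.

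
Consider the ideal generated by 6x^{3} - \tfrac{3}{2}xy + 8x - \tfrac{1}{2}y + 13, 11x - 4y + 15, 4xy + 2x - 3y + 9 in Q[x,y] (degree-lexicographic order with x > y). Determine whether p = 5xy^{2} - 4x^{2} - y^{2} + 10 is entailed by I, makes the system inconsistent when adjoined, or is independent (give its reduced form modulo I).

5xy^{2} - 4x^{2} - y^{2} + 10 lies in I (it reduces to 0).

First compute the reduced Gröbner basis of I by Buchberger's algorithm.
f_1 = 6x^{3} - \tfrac{3}{2}xy + 8x - \tfrac{1}{2}y + 13, LT = x^{3}.
f_2 = 11x - 4y + 15, LT = x.
f_3 = 4xy + 2x - 3y + 9, LT = xy.

S(f_1,f_2): lcm = x^{3}. S = \tfrac{4}{11}x^{2}y - \tfrac{15}{11}x^{2} - \tfrac{1}{4}xy + \tfrac{4}{3}x - \tfrac{1}{12}y + \tfrac{13}{6}.
  leading term x^{2}y: subtract (\tfrac{4}{121}xy)·f_2 from \tfrac{4}{11}x^{2}y - \tfrac{15}{11}x^{2} - \tfrac{1}{4}xy + \tfrac{4}{3}x - \tfrac{1}{12}y + \tfrac{13}{6} → \tfrac{16}{121}xy^{2} - \tfrac{15}{11}x^{2} - \tfrac{361}{484}xy + \tfrac{4}{3}x - \tfrac{1}{12}y + \tfrac{13}{6}
  leading term xy^{2}: subtract (\tfrac{16}{1331}y^{2})·f_2 from \tfrac{16}{121}xy^{2} - \tfrac{15}{11}x^{2} - \tfrac{361}{484}xy + \tfrac{4}{3}x - \tfrac{1}{12}y + \tfrac{13}{6} → \tfrac{64}{1331}y^{3} - \tfrac{15}{11}x^{2} - \tfrac{361}{484}xy - \tfrac{240}{1331}y^{2} + \tfrac{4}{3}x - \tfrac{1}{12}y + \tfrac{13}{6}
  leading term y^{3}: no divisor's leading term divides it; move \tfrac{64}{1331}y^{3} to the remainder.
  leading term x^{2}: subtract (-\tfrac{15}{121}x)·f_2 from -\tfrac{15}{11}x^{2} - \tfrac{361}{484}xy - \tfrac{240}{1331}y^{2} + \tfrac{4}{3}x - \tfrac{1}{12}y + \tfrac{13}{6} → -\tfrac{601}{484}xy - \tfrac{240}{1331}y^{2} + \tfrac{1159}{363}x - \tfrac{1}{12}y + \tfrac{13}{6}
  leading term xy: subtract (-\tfrac{601}{5324}y)·f_2 from -\tfrac{601}{484}xy - \tfrac{240}{1331}y^{2} + \tfrac{1159}{363}x - \tfrac{1}{12}y + \tfrac{13}{6} → -\tfrac{841}{1331}y^{2} + \tfrac{1159}{363}x + \tfrac{12857}{7986}y + \tfrac{13}{6}
  leading term y^{2}: no divisor's leading term divides it; move -\tfrac{841}{1331}y^{2} to the remainder.
  leading term x: subtract (\tfrac{1159}{3993})·f_2 from \tfrac{1159}{363}x + \tfrac{12857}{7986}y + \tfrac{13}{6} → \tfrac{22129}{7986}y - \tfrac{17467}{7986}
  leading term y: no divisor's leading term divides it; move \tfrac{22129}{7986}y to the remainder.
  leading term 1: no divisor's leading term divides it; move -\tfrac{17467}{7986} to the remainder.
  remainder \tfrac{64}{1331}y^{3} - \tfrac{841}{1331}y^{2} + \tfrac{22129}{7986}y - \tfrac{17467}{7986} ≠ 0; add h_4 = \tfrac{64}{1331}y^{3} - \tfrac{841}{1331}y^{2} + \tfrac{22129}{7986}y - \tfrac{17467}{7986} to the basis.

S(f_1,f_3): lcm = x^{3}y. S = -\tfrac{1}{2}x^{3} + \tfrac{3}{4}x^{2}y - \tfrac{1}{4}xy^{2} - \tfrac{9}{4}x^{2} + \tfrac{4}{3}xy - \tfrac{1}{12}y^{2} + \tfrac{13}{6}y.
  leading term x^{3}: subtract (-\tfrac{1}{12})·f_1 from -\tfrac{1}{2}x^{3} + \tfrac{3}{4}x^{2}y - \tfrac{1}{4}xy^{2} - \tfrac{9}{4}x^{2} + \tfrac{4}{3}xy - \tfrac{1}{12}y^{2} + \tfrac{13}{6}y → \tfrac{3}{4}x^{2}y - \tfrac{1}{4}xy^{2} - \tfrac{9}{4}x^{2} + \tfrac{29}{24}xy - \tfrac{1}{12}y^{2} + \tfrac{2}{3}x + \tfrac{17}{8}y + \tfrac{13}{12}
  leading term x^{2}y: subtract (\tfrac{3}{44}xy)·f_2 from \tfrac{3}{4}x^{2}y - \tfrac{1}{4}xy^{2} - \tfrac{9}{4}x^{2} + \tfrac{29}{24}xy - \tfrac{1}{12}y^{2} + \tfrac{2}{3}x + \tfrac{17}{8}y + \tfrac{13}{12} → \tfrac{1}{44}xy^{2} - \tfrac{9}{4}x^{2} + \tfrac{49}{264}xy - \tfrac{1}{12}y^{2} + \tfrac{2}{3}x + \tfrac{17}{8}y + \tfrac{13}{12}
  leading term xy^{2}: subtract (\tfrac{1}{484}y^{2})·f_2 from \tfrac{1}{44}xy^{2} - \tfrac{9}{4}x^{2} + \tfrac{49}{264}xy - \tfrac{1}{12}y^{2} + \tfrac{2}{3}x + \tfrac{17}{8}y + \tfrac{13}{12} → \tfrac{1}{121}y^{3} - \tfrac{9}{4}x^{2} + \tfrac{49}{264}xy - \tfrac{83}{726}y^{2} + \tfrac{2}{3}x + \tfrac{17}{8}y + \tfrac{13}{12}
  leading term y^{3}: subtract (\tfrac{11}{64})·h_4 from \tfrac{1}{121}y^{3} - \tfrac{9}{4}x^{2} + \tfrac{49}{264}xy - \tfrac{83}{726}y^{2} + \tfrac{2}{3}x + \tfrac{17}{8}y + \tfrac{13}{12} → -\tfrac{9}{4}x^{2} + \tfrac{49}{264}xy - \tfrac{133}{23232}y^{2} + \tfrac{2}{3}x + \tfrac{76607}{46464}y + \tfrac{22601}{15488}
  leading term x^{2}: subtract (-\tfrac{9}{44}x)·f_2 from -\tfrac{9}{4}x^{2} + \tfrac{49}{264}xy - \tfrac{133}{23232}y^{2} + \tfrac{2}{3}x + \tfrac{76607}{46464}y + \tfrac{22601}{15488} → -\tfrac{167}{264}xy - \tfrac{133}{23232}y^{2} + \tfrac{493}{132}x + \tfrac{76607}{46464}y + \tfrac{22601}{15488}
  leading term xy: subtract (-\tfrac{167}{2904}y)·f_2 from -\tfrac{167}{264}xy - \tfrac{133}{23232}y^{2} + \tfrac{493}{132}x + \tfrac{76607}{46464}y + \tfrac{22601}{15488} → -\tfrac{5477}{23232}y^{2} + \tfrac{493}{132}x + \tfrac{116687}{46464}y + \tfrac{22601}{15488}
  leading term y^{2}: no divisor's leading term divides it; move -\tfrac{5477}{23232}y^{2} to the remainder.
  leading term x: subtract (\tfrac{493}{1452})·f_2 from \tfrac{493}{132}x + \tfrac{116687}{46464}y + \tfrac{22601}{15488} → \tfrac{179791}{46464}y - \tfrac{56279}{15488}
  leading term y: no divisor's leading term divides it; move \tfrac{179791}{46464}y to the remainder.
  leading term 1: no divisor's leading term divides it; move -\tfrac{56279}{15488} to the remainder.
  remainder -\tfrac{5477}{23232}y^{2} + \tfrac{179791}{46464}y - \tfrac{56279}{15488} ≠ 0; add h_5 = -\tfrac{5477}{23232}y^{2} + \tfrac{179791}{46464}y - \tfrac{56279}{15488} to the basis.

S(f_2,f_3): lcm = xy. S = -\tfrac{4}{11}y^{2} - \tfrac{1}{2}x + \tfrac{93}{44}y - \tfrac{9}{4}.
  leading term y^{2}: subtract (\tfrac{8448}{5477})·h_5 from -\tfrac{4}{11}y^{2} - \tfrac{1}{2}x + \tfrac{93}{44}y - \tfrac{9}{4} → -\tfrac{1}{2}x - \tfrac{928967}{240988}y + \tfrac{808473}{240988}
  leading term x: subtract (-\tfrac{1}{22})·f_2 from -\tfrac{1}{2}x - \tfrac{928967}{240988}y + \tfrac{808473}{240988} → -\tfrac{972783}{240988}y + \tfrac{972783}{240988}
  leading term y: no divisor's leading term divides it; move -\tfrac{972783}{240988}y to the remainder.
  leading term 1: no divisor's leading term divides it; move \tfrac{972783}{240988} to the remainder.
  remainder -\tfrac{972783}{240988}y + \tfrac{972783}{240988} ≠ 0; add h_6 = -\tfrac{972783}{240988}y + \tfrac{972783}{240988} to the basis.

The other S-polynomials (S(f_1,h_4), S(f_2,h_4), S(f_3,h_4), S(f_1,h_5), S(f_2,h_5), S(f_3,h_5), S(h_4,h_5), S(f_1,h_6), S(f_2,h_6), S(f_3,h_6), S(h_4,h_6), S(h_5,h_6)) all reduce to 0 modulo the current basis, so we have a Gröbner basis.
Inter-reduce: drop elements whose leading term is divisible by another's, tail-reduce, and make monic.
Reduced Gröbner basis: {x + 1, y - 1}.
Label its elements g_1 = x + 1, g_2 = y - 1.

Reduce p = 5xy^{2} - 4x^{2} - y^{2} + 10 modulo G:
  leading term xy^{2}: subtract (5y^{2})·g_1 from 5xy^{2} - 4x^{2} - y^{2} + 10 → -4x^{2} - 6y^{2} + 10
  leading term x^{2}: subtract (-4x)·g_1 from -4x^{2} - 6y^{2} + 10 → -6y^{2} + 4x + 10
  leading term y^{2}: subtract (-6y)·g_2 from -6y^{2} + 4x + 10 → 4x - 6y + 10
  leading term x: subtract (4)·g_1 from 4x - 6y + 10 → -6y + 6
  leading term y: subtract (-6)·g_2 from -6y + 6 → 0
  normal form = 0.
Since the normal form is 0, p ∈ I.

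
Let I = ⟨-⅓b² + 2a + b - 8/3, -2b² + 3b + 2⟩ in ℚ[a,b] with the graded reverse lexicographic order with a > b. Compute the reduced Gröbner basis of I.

f_1 = -⅓b² + 2a + b - 8/3, LT = b².
f_2 = -2b² + 3b + 2, LT = b².

S(f_1,f_2): lcm = b². S = -6a - 3/2b + 9.
  reduce S modulo (f_1, f_2):
  remainder -6a - 3/2b + 9 ≠ 0; add g_3 = -6a - 3/2b + 9 to the basis.

The other S-polynomials (S(f_1,g_3), S(f_2,g_3)) all reduce to 0 modulo the current basis, so we have a Gröbner basis.
Inter-reduce: drop elements whose leading term is divisible by another's, tail-reduce, and make monic.

G = {b² - 3/2b - 1, a + ¼b - 3/2}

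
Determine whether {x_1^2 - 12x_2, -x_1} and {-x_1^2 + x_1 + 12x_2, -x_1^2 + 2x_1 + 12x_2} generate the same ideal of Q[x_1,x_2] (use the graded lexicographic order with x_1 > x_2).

Yes, the ideals are equal.

Since reduced Gröbner bases are canonical representatives of ideals under a given ordering, it suffices to compute and compare them.
Buchberger on the first generating set:
f_1 = x_1^2 - 12x_2, LT = x_1^2.
f_2 = -x_1, LT = x_1.

S(f_1,f_2): lcm = x_1^2. S = -12x_2.
  leading term x_2: no divisor's leading term divides it; move -12x_2 to the remainder.
  remainder -12x_2 ≠ 0; add g_3 = -12x_2 to the basis.

The other S-polynomials (S(f_1,g_3), S(f_2,g_3)) all reduce to 0 modulo the current basis, so we have a Gröbner basis.
Inter-reduce: drop elements whose leading term is divisible by another's, tail-reduce, and make monic.
Reduced Gröbner basis: {x_1, x_2}.

Buchberger on the second generating set:
h_1 = -x_1^2 + x_1 + 12x_2, LT = x_1^2.
h_2 = -x_1^2 + 2x_1 + 12x_2, LT = x_1^2.

S(h_1,h_2): lcm = x_1^2. S = x_1.
  leading term x_1: no divisor's leading term divides it; move x_1 to the remainder.
  remainder x_1 ≠ 0; add k_3 = x_1 to the basis.

S(h_1,k_3): lcm = x_1^2. S = -x_1 - 12x_2.
  leading term x_1: subtract (-1)·k_3 from -x_1 - 12x_2 → -12x_2
  leading term x_2: no divisor's leading term divides it; move -12x_2 to the remainder.
  remainder -12x_2 ≠ 0; add k_4 = -12x_2 to the basis.

The other S-polynomials (S(h_2,k_3), S(h_1,k_4), S(h_2,k_4), S(k_3,k_4)) all reduce to 0 modulo the current basis, so we have a Gröbner basis.
Inter-reduce: drop elements whose leading term is divisible by another's, tail-reduce, and make monic.
Reduced Gröbner basis: {x_1, x_2}.

Same reduced basis, so the two generating sets span the same ideal.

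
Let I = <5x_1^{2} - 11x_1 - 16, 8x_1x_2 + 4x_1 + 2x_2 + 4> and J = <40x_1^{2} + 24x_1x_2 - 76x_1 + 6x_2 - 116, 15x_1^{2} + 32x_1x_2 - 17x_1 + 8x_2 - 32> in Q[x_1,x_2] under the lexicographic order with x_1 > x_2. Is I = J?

Yes, the ideals are equal.

Since reduced Gröbner bases are canonical representatives of ideals under a given ordering, it suffices to compute and compare them.
Buchberger on the first generating set:
f_1 = 5x_1^{2} - 11x_1 - 16, LT = x_1^{2}.
f_2 = 8x_1x_2 + 4x_1 + 2x_2 + 4, LT = x_1x_2.

S(f_1,f_2): lcm = x_1^{2}x_2. S = -\tfrac{1}{2}x_1^{2} - \tfrac{49}{20}x_1x_2 - \tfrac{1}{2}x_1 - \tfrac{16}{5}x_2.
  leading term x_1^{2}: subtract (-\tfrac{1}{10})·f_1 from -\tfrac{1}{2}x_1^{2} - \tfrac{49}{20}x_1x_2 - \tfrac{1}{2}x_1 - \tfrac{16}{5}x_2 → -\tfrac{49}{20}x_1x_2 - \tfrac{8}{5}x_1 - \tfrac{16}{5}x_2 - \tfrac{8}{5}
  leading term x_1x_2: subtract (-\tfrac{49}{160})·f_2 from -\tfrac{49}{20}x_1x_2 - \tfrac{8}{5}x_1 - \tfrac{16}{5}x_2 - \tfrac{8}{5} → -\tfrac{3}{8}x_1 - \tfrac{207}{80}x_2 - \tfrac{3}{8}
  leading term x_1: no divisor's leading term divides it; move -\tfrac{3}{8}x_1 to the remainder.
  leading term x_2: no divisor's leading term divides it; move -\tfrac{207}{80}x_2 to the remainder.
  leading term 1: no divisor's leading term divides it; move -\tfrac{3}{8} to the remainder.
  remainder -\tfrac{3}{8}x_1 - \tfrac{207}{80}x_2 - \tfrac{3}{8} ≠ 0; add g_3 = -\tfrac{3}{8}x_1 - \tfrac{207}{80}x_2 - \tfrac{3}{8} to the basis.

S(f_2,g_3): lcm = x_1x_2. S = \tfrac{1}{2}x_1 - \tfrac{69}{10}x_2^{2} - \tfrac{3}{4}x_2 + \tfrac{1}{2}.
  leading term x_1: subtract (-\tfrac{4}{3})·g_3 from \tfrac{1}{2}x_1 - \tfrac{69}{10}x_2^{2} - \tfrac{3}{4}x_2 + \tfrac{1}{2} → -\tfrac{69}{10}x_2^{2} - \tfrac{21}{5}x_2
  leading term x_2^{2}: no divisor's leading term divides it; move -\tfrac{69}{10}x_2^{2} to the remainder.
  leading term x_2: no divisor's leading term divides it; move -\tfrac{21}{5}x_2 to the remainder.
  remainder -\tfrac{69}{10}x_2^{2} - \tfrac{21}{5}x_2 ≠ 0; add g_4 = -\tfrac{69}{10}x_2^{2} - \tfrac{21}{5}x_2 to the basis.

The other S-polynomials (S(f_1,g_3), S(f_1,g_4), S(f_2,g_4), S(g_3,g_4)) all reduce to 0 modulo the current basis, so we have a Gröbner basis.
Inter-reduce: drop elements whose leading term is divisible by another's, tail-reduce, and make monic.
Reduced Gröbner basis: {x_1 + \tfrac{69}{10}x_2 + 1, x_2^{2} + \tfrac{14}{23}x_2}.

Buchberger on the second generating set:
h_1 = 40x_1^{2} + 24x_1x_2 - 76x_1 + 6x_2 - 116, LT = x_1^{2}.
h_2 = 15x_1^{2} + 32x_1x_2 - 17x_1 + 8x_2 - 32, LT = x_1^{2}.

S(h_1,h_2): lcm = x_1^{2}. S = -\tfrac{23}{15}x_1x_2 - \tfrac{23}{30}x_1 - \tfrac{23}{60}x_2 - \tfrac{23}{30}.
  leading term x_1x_2: no divisor's leading term divides it; move -\tfrac{23}{15}x_1x_2 to the remainder.
  leading term x_1: no divisor's leading term divides it; move -\tfrac{23}{30}x_1 to the remainder.
  leading term x_2: no divisor's leading term divides it; move -\tfrac{23}{60}x_2 to the remainder.
  leading term 1: no divisor's leading term divides it; move -\tfrac{23}{30} to the remainder.
  remainder -\tfrac{23}{15}x_1x_2 - \tfrac{23}{30}x_1 - \tfrac{23}{60}x_2 - \tfrac{23}{30} ≠ 0; add k_3 = -\tfrac{23}{15}x_1x_2 - \tfrac{23}{30}x_1 - \tfrac{23}{60}x_2 - \tfrac{23}{30} to the basis.

S(h_1,k_3): lcm = x_1^{2}x_2. S = -\tfrac{1}{2}x_1^{2} + \tfrac{3}{5}x_1x_2^{2} - \tfrac{43}{20}x_1x_2 - \tfrac{1}{2}x_1 + \tfrac{3}{20}x_2^{2} - \tfrac{29}{10}x_2.
  leading term x_1^{2}: subtract (-\tfrac{1}{80})·h_1 from -\tfrac{1}{2}x_1^{2} + \tfrac{3}{5}x_1x_2^{2} - \tfrac{43}{20}x_1x_2 - \tfrac{1}{2}x_1 + \tfrac{3}{20}x_2^{2} - \tfrac{29}{10}x_2 → \tfrac{3}{5}x_1x_2^{2} - \tfrac{37}{20}x_1x_2 - \tfrac{29}{20}x_1 + \tfrac{3}{20}x_2^{2} - \tfrac{113}{40}x_2 - \tfrac{29}{20}
  leading term x_1x_2^{2}: subtract (-\tfrac{9}{23}x_2)·k_3 from \tfrac{3}{5}x_1x_2^{2} - \tfrac{37}{20}x_1x_2 - \tfrac{29}{20}x_1 + \tfrac{3}{20}x_2^{2} - \tfrac{113}{40}x_2 - \tfrac{29}{20} → -\tfrac{43}{20}x_1x_2 - \tfrac{29}{20}x_1 - \tfrac{25}{8}x_2 - \tfrac{29}{20}
  leading term x_1x_2: subtract (\tfrac{129}{92})·k_3 from -\tfrac{43}{20}x_1x_2 - \tfrac{29}{20}x_1 - \tfrac{25}{8}x_2 - \tfrac{29}{20} → -\tfrac{3}{8}x_1 - \tfrac{207}{80}x_2 - \tfrac{3}{8}
  leading term x_1: no divisor's leading term divides it; move -\tfrac{3}{8}x_1 to the remainder.
  leading term x_2: no divisor's leading term divides it; move -\tfrac{207}{80}x_2 to the remainder.
  leading term 1: no divisor's leading term divides it; move -\tfrac{3}{8} to the remainder.
  remainder -\tfrac{3}{8}x_1 - \tfrac{207}{80}x_2 - \tfrac{3}{8} ≠ 0; add k_4 = -\tfrac{3}{8}x_1 - \tfrac{207}{80}x_2 - \tfrac{3}{8} to the basis.

S(k_3,k_4): lcm = x_1x_2. S = \tfrac{1}{2}x_1 - \tfrac{69}{10}x_2^{2} - \tfrac{3}{4}x_2 + \tfrac{1}{2}.
  leading term x_1: subtract (-\tfrac{4}{3})·k_4 from \tfrac{1}{2}x_1 - \tfrac{69}{10}x_2^{2} - \tfrac{3}{4}x_2 + \tfrac{1}{2} → -\tfrac{69}{10}x_2^{2} - \tfrac{21}{5}x_2
  leading term x_2^{2}: no divisor's leading term divides it; move -\tfrac{69}{10}x_2^{2} to the remainder.
  leading term x_2: no divisor's leading term divides it; move -\tfrac{21}{5}x_2 to the remainder.
  remainder -\tfrac{69}{10}x_2^{2} - \tfrac{21}{5}x_2 ≠ 0; add k_5 = -\tfrac{69}{10}x_2^{2} - \tfrac{21}{5}x_2 to the basis.

The other S-polynomials (S(h_2,k_3), S(h_1,k_4), S(h_2,k_4), S(h_1,k_5), S(h_2,k_5), S(k_3,k_5), S(k_4,k_5)) all reduce to 0 modulo the current basis, so we have a Gröbner basis.
Inter-reduce: drop elements whose leading term is divisible by another's, tail-reduce, and make monic.
Reduced Gröbner basis: {x_1 + \tfrac{69}{10}x_2 + 1, x_2^{2} + \tfrac{14}{23}x_2}.

The two bases agree; hence the ideals are identical.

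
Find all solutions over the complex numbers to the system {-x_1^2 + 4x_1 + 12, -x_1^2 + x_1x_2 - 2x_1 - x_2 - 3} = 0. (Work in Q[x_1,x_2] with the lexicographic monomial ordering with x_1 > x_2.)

{(-2, -1), (6, 51/5)}

Compute a lex Gröbner basis by Buchberger's algorithm.
f_1 = -x_1^2 + 4x_1 + 12, LT = x_1^2.
f_2 = -x_1^2 + x_1x_2 - 2x_1 - x_2 - 3, LT = x_1^2.

S(f_1,f_2): lcm = x_1^2. S = x_1x_2 - 6x_1 - x_2 - 15.
  leading term x_1x_2: no divisor's leading term divides it; move x_1x_2 to the remainder.
  leading term x_1: no divisor's leading term divides it; move -6x_1 to the remainder.
  leading term x_2: no divisor's leading term divides it; move -x_2 to the remainder.
  leading term 1: no divisor's leading term divides it; move -15 to the remainder.
  remainder x_1x_2 - 6x_1 - x_2 - 15 ≠ 0; add h_3 = x_1x_2 - 6x_1 - x_2 - 15 to the basis.

S(f_1,h_3): lcm = x_1^2x_2. S = 6x_1^2 - 3x_1x_2 + 15x_1 - 12x_2.
  leading term x_1^2: subtract (-6)·f_1 from 6x_1^2 - 3x_1x_2 + 15x_1 - 12x_2 → -3x_1x_2 + 39x_1 - 12x_2 + 72
  leading term x_1x_2: subtract (-3)·h_3 from -3x_1x_2 + 39x_1 - 12x_2 + 72 → 21x_1 - 15x_2 + 27
  leading term x_1: no divisor's leading term divides it; move 21x_1 to the remainder.
  leading term x_2: no divisor's leading term divides it; move -15x_2 to the remainder.
  leading term 1: no divisor's leading term divides it; move 27 to the remainder.
  remainder 21x_1 - 15x_2 + 27 ≠ 0; add h_4 = 21x_1 - 15x_2 + 27 to the basis.

S(f_2,h_3): lcm = x_1^2x_2. S = 6x_1^2 - x_1x_2^2 + 3x_1x_2 + 15x_1 + x_2^2 + 3x_2.
  leading term x_1^2: subtract (-6)·f_1 from 6x_1^2 - x_1x_2^2 + 3x_1x_2 + 15x_1 + x_2^2 + 3x_2 → -x_1x_2^2 + 3x_1x_2 + 39x_1 + x_2^2 + 3x_2 + 72
  leading term x_1x_2^2: subtract (-x_2)·h_3 from -x_1x_2^2 + 3x_1x_2 + 39x_1 + x_2^2 + 3x_2 + 72 → -3x_1x_2 + 39x_1 - 12x_2 + 72
  leading term x_1x_2: subtract (-3)·h_3 from -3x_1x_2 + 39x_1 - 12x_2 + 72 → 21x_1 - 15x_2 + 27
  leading term x_1: subtract (1)·h_4 from 21x_1 - 15x_2 + 27 → 0
  remainder 0.

S(f_1,h_4): lcm = x_1^2. S = 5/7x_1x_2 - 37/7x_1 - 12.
  leading term x_1x_2: subtract (5/7)·h_3 from 5/7x_1x_2 - 37/7x_1 - 12 → -x_1 + 5/7x_2 - 9/7
  leading term x_1: subtract (-1/21)·h_4 from -x_1 + 5/7x_2 - 9/7 → 0
  remainder 0.

S(f_2,h_4): lcm = x_1^2. S = -2/7x_1x_2 + 5/7x_1 + x_2 + 3.
  leading term x_1x_2: subtract (-2/7)·h_3 from -2/7x_1x_2 + 5/7x_1 + x_2 + 3 → -x_1 + 5/7x_2 - 9/7
  leading term x_1: subtract (-1/21)·h_4 from -x_1 + 5/7x_2 - 9/7 → 0
  remainder 0.

S(h_3,h_4): lcm = x_1x_2. S = -6x_1 + 5/7x_2^2 - 16/7x_2 - 15.
  leading term x_1: subtract (-2/7)·h_4 from -6x_1 + 5/7x_2^2 - 16/7x_2 - 15 → 5/7x_2^2 - 46/7x_2 - 51/7
  leading term x_2^2: no divisor's leading term divides it; move 5/7x_2^2 to the remainder.
  leading term x_2: no divisor's leading term divides it; move -46/7x_2 to the remainder.
  leading term 1: no divisor's leading term divides it; move -51/7 to the remainder.
  remainder 5/7x_2^2 - 46/7x_2 - 51/7 ≠ 0; add h_5 = 5/7x_2^2 - 46/7x_2 - 51/7 to the basis.

S(f_1,h_5): leading monomials are coprime, so the S-polynomial reduces to 0 (Buchberger's first criterion).
S(f_2,h_5): leading monomials are coprime, so the S-polynomial reduces to 0 (Buchberger's first criterion).
S(h_3,h_5): lcm = x_1x_2^2. S = 16/5x_1x_2 + 51/5x_1 - x_2^2 - 15x_2.
  leading term x_1x_2: subtract (16/5)·h_3 from 16/5x_1x_2 + 51/5x_1 - x_2^2 - 15x_2 → 147/5x_1 - x_2^2 - 59/5x_2 + 48
  leading term x_1: subtract (7/5)·h_4 from 147/5x_1 - x_2^2 - 59/5x_2 + 48 → -x_2^2 + 46/5x_2 + 51/5
  leading term x_2^2: subtract (-7/5)·h_5 from -x_2^2 + 46/5x_2 + 51/5 → 0
  remainder 0.

S(h_4,h_5): leading monomials are coprime, so the S-polynomial reduces to 0 (Buchberger's first criterion).
Every S-polynomial of the final basis reduces to 0, so we have a Gröbner basis.
Inter-reduce: drop elements whose leading term is divisible by another's, tail-reduce, and make monic.
Reduced Gröbner basis: {x_1 - 5/7x_2 + 9/7, x_2^2 - 46/5x_2 - 51/5}.

Since the basis is lex-ordered, x_2^2 - 46/5x_2 - 51/5 is univariate in x_2. Its roots are {-1, 51/5}. Back-substituting each root into the other basis elements fixes the other coordinates.
  x_2 = -1: the earlier basis element becomes x_1 + 2 = 0, giving x_1 = -2 — point (-2, -1).
  x_2 = 51/5: the earlier basis element becomes x_1 - 6 = 0, giving x_1 = 6 — point (6, 51/5).
Each listed point satisfies every original equation (direct substitution).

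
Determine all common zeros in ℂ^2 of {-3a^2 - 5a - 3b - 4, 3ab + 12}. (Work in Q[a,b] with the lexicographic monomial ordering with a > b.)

{(1, -4), (-4/3 - 2*sqrt(5)*I/3, 4/3 - 2*sqrt(5)*I/3), (-4/3 + 2*sqrt(5)*I/3, 4/3 + 2*sqrt(5)*I/3)}

Compute a lex Gröbner basis by Buchberger's algorithm.
f_1 = -3a^2 - 5a - 3b - 4, LT = a^2.
f_2 = 3ab + 12, LT = ab.

S(f_1,f_2): lcm = a^2b. S = 5/3ab - 4a + b^2 + 4/3b.
  leading term ab: subtract (5/9)·f_2 from 5/3ab - 4a + b^2 + 4/3b → -4a + b^2 + 4/3b - 20/3
  leading term a: no divisor's leading term divides it; move -4a to the remainder.
  leading term b^2: no divisor's leading term divides it; move b^2 to the remainder.
  leading term b: no divisor's leading term divides it; move 4/3b to the remainder.
  leading term 1: no divisor's leading term divides it; move -20/3 to the remainder.
  remainder -4a + b^2 + 4/3b - 20/3 ≠ 0; add h_3 = -4a + b^2 + 4/3b - 20/3 to the basis.

S(f_2,h_3): lcm = ab. S = 1/4b^3 + 1/3b^2 - 5/3b + 4.
  leading term b^3: no divisor's leading term divides it; move 1/4b^3 to the remainder.
  leading term b^2: no divisor's leading term divides it; move 1/3b^2 to the remainder.
  leading term b: no divisor's leading term divides it; move -5/3b to the remainder.
  leading term 1: no divisor's leading term divides it; move 4 to the remainder.
  remainder 1/4b^3 + 1/3b^2 - 5/3b + 4 ≠ 0; add h_4 = 1/4b^3 + 1/3b^2 - 5/3b + 4 to the basis.

The other S-polynomials (S(f_1,h_3), S(f_1,h_4), S(f_2,h_4), S(h_3,h_4)) all reduce to 0 modulo the current basis, so we have a Gröbner basis.
Inter-reduce: drop elements whose leading term is divisible by another's, tail-reduce, and make monic.
Reduced Gröbner basis: {a - 1/4b^2 - 1/3b + 5/3, b^3 + 4/3b^2 - 20/3b + 16}.

A lex Gröbner basis eliminates variables successively. Here b^3 + 4/3b^2 - 20/3b + 16 depends only on b, with roots {-4, 4/3 - 2*sqrt(5)*I/3, 4/3 + 2*sqrt(5)*I/3}; lifting each root through the earlier basis elements recovers the full solutions.
  b = -4: the earlier basis element becomes a - 1 = 0, giving a = 1 — point (1, -4).
  b = 4/3 - 2*sqrt(5)*I/3: the earlier basis element becomes a + 4/3 + 2*sqrt(5)*I/3 = 0, giving a = -4/3 - 2*sqrt(5)*I/3 — point (-4/3 - 2*sqrt(5)*I/3, 4/3 - 2*sqrt(5)*I/3).
  b = 4/3 + 2*sqrt(5)*I/3: the earlier basis element becomes a + 4/3 - 2*sqrt(5)*I/3 = 0, giving a = -4/3 + 2*sqrt(5)*I/3 — point (-4/3 + 2*sqrt(5)*I/3, 4/3 + 2*sqrt(5)*I/3).
Check: every point annihilates each of the original generators.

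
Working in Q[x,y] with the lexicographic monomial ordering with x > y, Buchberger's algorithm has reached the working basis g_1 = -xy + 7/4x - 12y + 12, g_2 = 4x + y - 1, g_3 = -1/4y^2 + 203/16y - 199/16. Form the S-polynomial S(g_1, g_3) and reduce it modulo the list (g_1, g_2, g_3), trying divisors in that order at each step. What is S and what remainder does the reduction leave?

lcm(LM(g_1), LM(g_3)) = xy^2.
S = (lcm/LT(g_1))·g_1 − (lcm/LT(g_3))·g_3 = 49xy - 199/4x + 12y^2 - 12y.
Reduce S modulo (g_1, g_2, g_3) in that order:
  leading term xy: subtract (-49)·g_1 from 49xy - 199/4x + 12y^2 - 12y → 36x + 12y^2 - 600y + 588
  leading term x: subtract (9)·g_2 from 36x + 12y^2 - 600y + 588 → 12y^2 - 609y + 597
  leading term y^2: subtract (-48)·g_3 from 12y^2 - 609y + 597 → 0
The remainder is 0, so this S-polynomial contributes no new basis element.
An S-polynomial is built so that the two leading terms cancel; whether anything survives reduction is exactly the Gröbner-basis criterion.

S(g_1, g_3) = 49xy - 199/4x + 12y^2 - 12y; remainder on division = 0.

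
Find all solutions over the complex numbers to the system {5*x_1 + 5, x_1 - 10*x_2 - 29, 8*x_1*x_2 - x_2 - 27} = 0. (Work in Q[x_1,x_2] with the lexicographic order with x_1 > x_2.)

{(-1, -3)}

Compute a lex Gröbner basis by Buchberger's algorithm.
f_1 = 5*x_1 + 5, LT = x_1.
f_2 = x_1 - 10*x_2 - 29, LT = x_1.
f_3 = 8*x_1*x_2 - x_2 - 27, LT = x_1*x_2.

S(f_1,f_2): lcm = x_1. S = 10*x_2 + 30.
  leading term x_2: no divisor's leading term divides it; move 10*x_2 to the remainder.
  leading term 1: no divisor's leading term divides it; move 30 to the remainder.
  remainder 10*x_2 + 30 ≠ 0; add h_4 = 10*x_2 + 30 to the basis.

The other S-polynomials (S(f_1,f_3), S(f_2,f_3), S(f_1,h_4), S(f_2,h_4), S(f_3,h_4)) all reduce to 0 modulo the current basis, so we have a Gröbner basis.
Inter-reduce: drop elements whose leading term is divisible by another's, tail-reduce, and make monic.
Reduced Gröbner basis: {x_1 + 1, x_2 + 3}.

From the last basis element, x_2 + 3 = 0, so x_2 takes values in {-3}. Each choice, substituted upward through the basis, yields the corresponding point(s) of the solution set.
  x_2 = -3: the earlier basis element becomes x_1 + 1 = 0, giving x_1 = -1 — point (-1, -3).
Check: every point annihilates each of the original generators.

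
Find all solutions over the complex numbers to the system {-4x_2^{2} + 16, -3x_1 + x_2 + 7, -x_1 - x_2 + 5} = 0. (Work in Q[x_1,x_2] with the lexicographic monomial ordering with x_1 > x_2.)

{(3, 2)}

Compute a lex Gröbner basis by Buchberger's algorithm.
f_1 = -4x_2^{2} + 16, LT = x_2^{2}.
f_2 = -3x_1 + x_2 + 7, LT = x_1.
f_3 = -x_1 - x_2 + 5, LT = x_1.

S(f_2,f_3): lcm = x_1. S = -\tfrac{4}{3}x_2 + \tfrac{8}{3}.
  reduce S modulo (f_1, f_2, f_3):
  remainder -\tfrac{4}{3}x_2 + \tfrac{8}{3} ≠ 0; add h_4 = -\tfrac{4}{3}x_2 + \tfrac{8}{3} to the basis.

The other S-polynomials (S(f_1,f_2), S(f_1,f_3), S(f_1,h_4), S(f_2,h_4), S(f_3,h_4)) all reduce to 0 modulo the current basis, so we have a Gröbner basis.
Inter-reduce: drop elements whose leading term is divisible by another's, tail-reduce, and make monic.
Reduced Gröbner basis: {x_1 - 3, x_2 - 2}.

The lex basis is triangular: the last element involves only x_2. Solving x_2 - 2 = 0 gives x_2 ∈ {2}; substituting each value into the earlier elements determines the remaining variables.
  x_2 = 2: the earlier basis element becomes x_1 - 3 = 0, giving x_1 = 3 — point (3, 2).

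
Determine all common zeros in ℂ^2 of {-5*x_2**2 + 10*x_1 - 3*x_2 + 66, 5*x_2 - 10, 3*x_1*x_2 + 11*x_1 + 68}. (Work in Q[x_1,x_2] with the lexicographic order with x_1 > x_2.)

{(-4, 2)}

Compute a lex Gröbner basis by Buchberger's algorithm.
f_1 = 10*x_1 - 5*x_2**2 - 3*x_2 + 66, LT = x_1.
f_2 = 5*x_2 - 10, LT = x_2.
f_3 = 3*x_1*x_2 + 11*x_1 + 68, LT = x_1*x_2.

The S-polynomials (S(f_1,f_2), S(f_1,f_3), S(f_2,f_3)) all reduce to 0 modulo the current basis, so we have a Gröbner basis.
Inter-reduce: drop elements whose leading term is divisible by another's, tail-reduce, and make monic.
Reduced Gröbner basis: {x_1 + 4, x_2 - 2}.

Since the basis is lex-ordered, x_2 - 2 is univariate in x_2. Its roots are {2}. Back-substituting each root into the other basis elements fixes the other coordinates.
  x_2 = 2: the earlier basis element becomes x_1 + 4 = 0, giving x_1 = -4 — point (-4, 2).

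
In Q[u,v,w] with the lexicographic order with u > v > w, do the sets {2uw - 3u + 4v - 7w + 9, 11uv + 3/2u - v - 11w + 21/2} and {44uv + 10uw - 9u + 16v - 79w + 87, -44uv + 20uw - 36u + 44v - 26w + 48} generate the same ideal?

Yes, the ideals are equal.

Equality of ideals is decidable: compute both reduced Gröbner bases (unique for the ordering) and check whether they agree.
Buchberger on the first generating set:
f_1 = 2uw - 3u + 4v - 7w + 9, LT = uw.
f_2 = 11uv + 3/2u - v - 11w + 21/2, LT = uv.

S(f_1,f_2): lcm = uvw. S = -3/2uv - 3/22uw + 2v^2 - 75/22vw + 9/2v + w^2 - 21/22w.
  reduce S modulo (f_1, f_2):
  remainder 2v^2 - 75/22vw + 51/11v + w^2 - 129/44w + 45/22 ≠ 0; add g_3 = 2v^2 - 75/22vw + 51/11v + w^2 - 129/44w + 45/22 to the basis.

The other S-polynomials (S(f_1,g_3), S(f_2,g_3)) all reduce to 0 modulo the current basis, so we have a Gröbner basis.
Inter-reduce: drop elements whose leading term is divisible by another's, tail-reduce, and make monic.
Reduced Gröbner basis: {uv + 3/22u - 1/11v - w + 21/22, uw - 3/2u + 2v - 7/2w + 9/2, v^2 - 75/44vw + 51/22v + 1/2w^2 - 129/88w + 45/44}.

Buchberger on the second generating set:
h_1 = 44uv + 10uw - 9u + 16v - 79w + 87, LT = uv.
h_2 = -44uv + 20uw - 36u + 44v - 26w + 48, LT = uv.

S(h_1,h_2): lcm = uv. S = 15/22uw - 45/44u + 15/11v - 105/44w + 135/44.
  reduce S modulo (h_1, h_2):
  remainder 15/22uw - 45/44u + 15/11v - 105/44w + 135/44 ≠ 0; add k_3 = 15/22uw - 45/44u + 15/11v - 105/44w + 135/44 to the basis.

S(h_1,k_3): lcm = uvw. S = 3/2uv + 5/22uw^2 - 9/44uw - 2v^2 + 85/22vw - 9/2v - 79/44w^2 + 87/44w.
  reduce S modulo (h_1, h_2, k_3):
  remainder -2v^2 + 75/22vw - 51/11v - w^2 + 129/44w - 45/22 ≠ 0; add k_4 = -2v^2 + 75/22vw - 51/11v - w^2 + 129/44w - 45/22 to the basis.

The other S-polynomials (S(h_2,k_3), S(h_1,k_4), S(h_2,k_4), S(k_3,k_4)) all reduce to 0 modulo the current basis, so we have a Gröbner basis.
Inter-reduce: drop elements whose leading term is divisible by another's, tail-reduce, and make monic.
Reduced Gröbner basis: {uv + 3/22u - 1/11v - w + 21/22, uw - 3/2u + 2v - 7/2w + 9/2, v^2 - 75/44vw + 51/22v + 1/2w^2 - 129/88w + 45/44}.

The two bases agree; hence the ideals are identical.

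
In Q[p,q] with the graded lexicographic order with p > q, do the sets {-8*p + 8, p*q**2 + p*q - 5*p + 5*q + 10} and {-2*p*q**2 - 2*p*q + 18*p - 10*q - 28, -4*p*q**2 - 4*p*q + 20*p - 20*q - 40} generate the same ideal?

For a fixed monomial order, each ideal has a unique reduced Gröbner basis; comparing bases decides equality.
Buchberger on the first generating set:
f_1 = -8*p + 8, LT = p.
f_2 = p*q**2 + p*q - 5*p + 5*q + 10, LT = p*q**2.

S(f_1,f_2): lcm = p*q**2. S = -p*q - q**2 + 5*p - 5*q - 10.
  leading term p*q: subtract (1/8*q)·f_1 from -p*q - q**2 + 5*p - 5*q - 10 → -q**2 + 5*p - 6*q - 10
  leading term q**2: no divisor's leading term divides it; move -q**2 to the remainder.
  leading term p: subtract (-5/8)·f_1 from 5*p - 6*q - 10 → -6*q - 5
  leading term q: no divisor's leading term divides it; move -6*q to the remainder.
  leading term 1: no divisor's leading term divides it; move -5 to the remainder.
  remainder -q**2 - 6*q - 5 ≠ 0; add g_3 = -q**2 - 6*q - 5 to the basis.

The other S-polynomials (S(f_1,g_3), S(f_2,g_3)) all reduce to 0 modulo the current basis, so we have a Gröbner basis.
Inter-reduce: drop elements whose leading term is divisible by another's, tail-reduce, and make monic.
Reduced Gröbner basis: {q**2 + 6*q + 5, p - 1}.

Buchberger on the second generating set:
h_1 = -2*p*q**2 - 2*p*q + 18*p - 10*q - 28, LT = p*q**2.
h_2 = -4*p*q**2 - 4*p*q + 20*p - 20*q - 40, LT = p*q**2.

S(h_1,h_2): lcm = p*q**2. S = -4*p + 4.
  leading term p: no divisor's leading term divides it; move -4*p to the remainder.
  leading term 1: no divisor's leading term divides it; move 4 to the remainder.
  remainder -4*p + 4 ≠ 0; add k_3 = -4*p + 4 to the basis.

S(h_1,k_3): lcm = p*q**2. S = p*q + q**2 - 9*p + 5*q + 14.
  leading term p*q: subtract (-1/4*q)·k_3 from p*q + q**2 - 9*p + 5*q + 14 → q**2 - 9*p + 6*q + 14
  leading term q**2: no divisor's leading term divides it; move q**2 to the remainder.
  leading term p: subtract (9/4)·k_3 from -9*p + 6*q + 14 → 6*q + 5
  leading term q: no divisor's leading term divides it; move 6*q to the remainder.
  leading term 1: no divisor's leading term divides it; move 5 to the remainder.
  remainder q**2 + 6*q + 5 ≠ 0; add k_4 = q**2 + 6*q + 5 to the basis.

The other S-polynomials (S(h_2,k_3), S(h_1,k_4), S(h_2,k_4), S(k_3,k_4)) all reduce to 0 modulo the current basis, so we have a Gröbner basis.
Inter-reduce: drop elements whose leading term is divisible by another's, tail-reduce, and make monic.
Reduced Gröbner basis: {q**2 + 6*q + 5, p - 1}.

These coincide, so the ideals are equal.

Yes, the ideals are equal.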